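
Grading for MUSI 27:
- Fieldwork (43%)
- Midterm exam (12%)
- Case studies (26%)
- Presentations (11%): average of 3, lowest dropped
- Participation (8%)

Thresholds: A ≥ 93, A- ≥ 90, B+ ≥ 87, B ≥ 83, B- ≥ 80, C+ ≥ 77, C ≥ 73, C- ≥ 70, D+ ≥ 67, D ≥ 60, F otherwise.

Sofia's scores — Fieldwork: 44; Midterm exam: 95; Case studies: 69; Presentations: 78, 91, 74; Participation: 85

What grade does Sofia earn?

D

Presentations: drop 74 → average of remaining 2 = 169/2 = 84.5
Weighted total:
  Fieldwork 44 × 0.43 = 18.92
  Midterm exam 95 × 0.12 = 11.4
  Case studies 69 × 0.26 = 17.94
  Presentations 84.5 × 0.11 = 9.295
  Participation 85 × 0.08 = 6.8
Sum = 64.355
64.355 is ≥ 60 and < 67 → D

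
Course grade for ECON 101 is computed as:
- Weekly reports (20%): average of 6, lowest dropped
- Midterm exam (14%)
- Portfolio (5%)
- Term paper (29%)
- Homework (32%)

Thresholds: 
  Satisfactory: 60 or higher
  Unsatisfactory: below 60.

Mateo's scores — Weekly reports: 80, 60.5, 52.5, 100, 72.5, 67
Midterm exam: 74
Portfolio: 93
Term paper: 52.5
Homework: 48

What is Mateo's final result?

Satisfactory

Weekly reports: drop 52.5 → average of remaining 5 = 380/5 = 76
Weighted total:
  Weekly reports 76 × 0.2 = 15.2
  Midterm exam 74 × 0.14 = 10.36
  Portfolio 93 × 0.05 = 4.65
  Term paper 52.5 × 0.29 = 15.225
  Homework 48 × 0.32 = 15.36
Sum = 60.795
60.795 ≥ 60 → Satisfactory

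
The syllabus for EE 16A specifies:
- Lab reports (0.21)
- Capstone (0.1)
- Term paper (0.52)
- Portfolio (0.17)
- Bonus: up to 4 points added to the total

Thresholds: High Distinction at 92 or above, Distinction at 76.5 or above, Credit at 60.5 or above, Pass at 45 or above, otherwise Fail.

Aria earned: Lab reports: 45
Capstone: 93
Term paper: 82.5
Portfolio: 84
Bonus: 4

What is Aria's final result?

Distinction

Weighted total:
  Lab reports 45 × 0.21 = 9.45
  Capstone 93 × 0.1 = 9.3
  Term paper 82.5 × 0.52 = 42.9
  Portfolio 84 × 0.17 = 14.28
Sum = 75.93
Bonus: 75.93 + 4 = 79.93
79.93 is ≥ 76.5 and < 92 → Distinction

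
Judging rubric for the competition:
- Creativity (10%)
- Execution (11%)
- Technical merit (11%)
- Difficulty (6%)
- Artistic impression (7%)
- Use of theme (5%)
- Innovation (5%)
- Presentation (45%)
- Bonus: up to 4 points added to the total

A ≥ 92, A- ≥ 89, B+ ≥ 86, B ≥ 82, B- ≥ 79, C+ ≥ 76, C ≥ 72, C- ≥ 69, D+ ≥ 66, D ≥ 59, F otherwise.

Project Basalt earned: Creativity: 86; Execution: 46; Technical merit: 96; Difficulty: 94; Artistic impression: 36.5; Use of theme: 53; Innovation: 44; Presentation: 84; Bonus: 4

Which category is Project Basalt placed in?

B-

Weighted total:
  Creativity 86 × 0.1 = 8.6
  Execution 46 × 0.11 = 5.06
  Technical merit 96 × 0.11 = 10.56
  Difficulty 94 × 0.06 = 5.64
  Artistic impression 36.5 × 0.07 = 2.555
  Use of theme 53 × 0.05 = 2.65
  Innovation 44 × 0.05 = 2.2
  Presentation 84 × 0.45 = 37.8
Sum = 75.065
Bonus: 75.065 + 4 = 79.065
79.065 is ≥ 79 and < 82 → B-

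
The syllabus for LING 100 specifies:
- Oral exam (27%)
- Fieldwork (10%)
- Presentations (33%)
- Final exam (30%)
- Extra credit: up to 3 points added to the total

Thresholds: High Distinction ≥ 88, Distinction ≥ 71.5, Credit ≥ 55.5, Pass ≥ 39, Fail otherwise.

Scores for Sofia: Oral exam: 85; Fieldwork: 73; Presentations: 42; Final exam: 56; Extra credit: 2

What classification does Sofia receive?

Credit

Weighted total:
  Oral exam 85 × 0.27 = 22.95
  Fieldwork 73 × 0.1 = 7.3
  Presentations 42 × 0.33 = 13.86
  Final exam 56 × 0.3 = 16.8
Sum = 60.91
Extra credit: 60.91 + 2 = 62.91
62.91 is ≥ 55.5 and < 71.5 → Credit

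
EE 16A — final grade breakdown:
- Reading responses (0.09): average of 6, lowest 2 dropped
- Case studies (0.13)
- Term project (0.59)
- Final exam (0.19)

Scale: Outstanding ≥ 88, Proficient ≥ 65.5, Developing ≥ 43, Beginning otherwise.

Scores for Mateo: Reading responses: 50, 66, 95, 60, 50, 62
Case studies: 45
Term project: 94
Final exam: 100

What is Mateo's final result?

Reading responses: drop 50, 50 → average of remaining 4 = 283/4 = 70.75
Weighted total:
  Reading responses 70.75 × 0.09 = 6.3675
  Case studies 45 × 0.13 = 5.85
  Term project 94 × 0.59 = 55.46
  Final exam 100 × 0.19 = 19
Sum = 86.6775
86.6775 is ≥ 65.5 and < 88 → Proficient

Proficient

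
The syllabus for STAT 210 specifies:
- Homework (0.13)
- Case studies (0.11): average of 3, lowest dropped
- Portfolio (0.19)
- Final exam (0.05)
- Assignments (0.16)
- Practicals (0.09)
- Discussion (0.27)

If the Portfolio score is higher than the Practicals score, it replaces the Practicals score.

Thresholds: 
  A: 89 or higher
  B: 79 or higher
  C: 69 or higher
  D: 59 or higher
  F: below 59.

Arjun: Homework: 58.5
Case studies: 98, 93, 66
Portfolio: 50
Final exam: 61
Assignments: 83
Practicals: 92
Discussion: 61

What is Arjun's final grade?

Case studies: drop 66 → average of remaining 2 = 191/2 = 95.5
Portfolio (50) ≤ Practicals (92), so Practicals stays at 92.
Weighted total:
  Homework 58.5 × 0.13 = 7.605
  Case studies 95.5 × 0.11 = 10.505
  Portfolio 50 × 0.19 = 9.5
  Final exam 61 × 0.05 = 3.05
  Assignments 83 × 0.16 = 13.28
  Practicals 92 × 0.09 = 8.28
  Discussion 61 × 0.27 = 16.47
Sum = 68.69
68.69 is ≥ 59 and < 69 → D

D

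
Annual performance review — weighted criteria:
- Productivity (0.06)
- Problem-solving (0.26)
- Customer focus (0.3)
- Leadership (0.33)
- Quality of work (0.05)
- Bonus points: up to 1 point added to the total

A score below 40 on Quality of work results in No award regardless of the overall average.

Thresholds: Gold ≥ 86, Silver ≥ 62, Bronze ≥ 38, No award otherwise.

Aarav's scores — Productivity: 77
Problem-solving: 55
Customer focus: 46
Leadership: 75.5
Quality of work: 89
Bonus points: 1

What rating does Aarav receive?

Silver

Quality of work score 89 ≥ 40: minimum met.
Weighted total:
  Productivity 77 × 0.06 = 4.62
  Problem-solving 55 × 0.26 = 14.3
  Customer focus 46 × 0.3 = 13.8
  Leadership 75.5 × 0.33 = 24.915
  Quality of work 89 × 0.05 = 4.45
Sum = 62.085
Bonus points: 62.085 + 1 = 63.085
63.085 is ≥ 62 and < 86 → Silver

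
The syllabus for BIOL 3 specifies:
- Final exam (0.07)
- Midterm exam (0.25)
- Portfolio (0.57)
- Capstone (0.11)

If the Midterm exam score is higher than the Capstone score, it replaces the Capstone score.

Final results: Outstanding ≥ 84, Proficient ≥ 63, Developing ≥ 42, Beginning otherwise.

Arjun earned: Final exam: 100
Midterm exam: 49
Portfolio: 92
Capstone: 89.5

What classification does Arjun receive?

Midterm exam (49) ≤ Capstone (89.5), so Capstone stays at 89.5.
Weighted total:
  Final exam 100 × 0.07 = 7
  Midterm exam 49 × 0.25 = 12.25
  Portfolio 92 × 0.57 = 52.44
  Capstone 89.5 × 0.11 = 9.845
Sum = 81.535
81.535 is ≥ 63 and < 84 → Proficient

Proficient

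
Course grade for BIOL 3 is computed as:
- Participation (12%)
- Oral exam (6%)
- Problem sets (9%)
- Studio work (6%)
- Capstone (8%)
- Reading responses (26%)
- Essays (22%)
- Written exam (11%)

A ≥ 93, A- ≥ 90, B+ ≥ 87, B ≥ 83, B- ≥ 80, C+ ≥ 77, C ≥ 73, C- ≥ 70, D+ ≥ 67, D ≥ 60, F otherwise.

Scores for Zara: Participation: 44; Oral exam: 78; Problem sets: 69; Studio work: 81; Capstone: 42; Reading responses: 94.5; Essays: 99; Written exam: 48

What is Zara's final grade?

Weighted total:
  Participation 44 × 0.12 = 5.28
  Oral exam 78 × 0.06 = 4.68
  Problem sets 69 × 0.09 = 6.21
  Studio work 81 × 0.06 = 4.86
  Capstone 42 × 0.08 = 3.36
  Reading responses 94.5 × 0.26 = 24.57
  Essays 99 × 0.22 = 21.78
  Written exam 48 × 0.11 = 5.28
Sum = 76.02
76.02 is ≥ 73 and < 77 → C

C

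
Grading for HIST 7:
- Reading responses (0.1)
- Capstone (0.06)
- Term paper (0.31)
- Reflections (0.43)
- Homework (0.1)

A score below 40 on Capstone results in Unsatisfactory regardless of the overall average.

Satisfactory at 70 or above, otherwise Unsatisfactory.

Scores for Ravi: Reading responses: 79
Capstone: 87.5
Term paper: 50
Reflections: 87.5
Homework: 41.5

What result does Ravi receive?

Satisfactory

Capstone score 87.5 ≥ 40: minimum met.
Weighted total:
  Reading responses 79 × 0.1 = 7.9
  Capstone 87.5 × 0.06 = 5.25
  Term paper 50 × 0.31 = 15.5
  Reflections 87.5 × 0.43 = 37.625
  Homework 41.5 × 0.1 = 4.15
Sum = 70.425
70.425 ≥ 70 → Satisfactory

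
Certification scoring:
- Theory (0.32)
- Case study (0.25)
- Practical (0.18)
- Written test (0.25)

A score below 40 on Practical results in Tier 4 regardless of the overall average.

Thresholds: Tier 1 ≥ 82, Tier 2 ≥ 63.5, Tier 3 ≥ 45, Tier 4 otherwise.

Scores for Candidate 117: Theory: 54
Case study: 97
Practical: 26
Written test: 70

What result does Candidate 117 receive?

Practical score 26 < 40: minimum not met.
Weighted total:
  Theory 54 × 0.32 = 17.28
  Case study 97 × 0.25 = 24.25
  Practical 26 × 0.18 = 4.68
  Written test 70 × 0.25 = 17.5
Sum = 63.71
Because the Practical minimum was not met, the result is Tier 4.

Tier 4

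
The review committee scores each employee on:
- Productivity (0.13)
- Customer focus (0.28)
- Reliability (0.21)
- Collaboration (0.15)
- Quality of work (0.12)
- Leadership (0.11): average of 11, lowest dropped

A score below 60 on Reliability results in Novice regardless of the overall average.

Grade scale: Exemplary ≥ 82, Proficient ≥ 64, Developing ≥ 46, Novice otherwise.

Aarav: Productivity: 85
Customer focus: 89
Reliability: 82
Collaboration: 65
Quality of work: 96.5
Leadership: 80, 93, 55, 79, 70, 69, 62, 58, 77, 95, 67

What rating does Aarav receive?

Leadership: drop 55 → average of remaining 10 = 750/10 = 75
Reliability score 82 ≥ 60: minimum met.
Weighted total:
  Productivity 85 × 0.13 = 11.05
  Customer focus 89 × 0.28 = 24.92
  Reliability 82 × 0.21 = 17.22
  Collaboration 65 × 0.15 = 9.75
  Quality of work 96.5 × 0.12 = 11.58
  Leadership 75 × 0.11 = 8.25
Sum = 82.77
82.77 ≥ 82 → Exemplary

Exemplary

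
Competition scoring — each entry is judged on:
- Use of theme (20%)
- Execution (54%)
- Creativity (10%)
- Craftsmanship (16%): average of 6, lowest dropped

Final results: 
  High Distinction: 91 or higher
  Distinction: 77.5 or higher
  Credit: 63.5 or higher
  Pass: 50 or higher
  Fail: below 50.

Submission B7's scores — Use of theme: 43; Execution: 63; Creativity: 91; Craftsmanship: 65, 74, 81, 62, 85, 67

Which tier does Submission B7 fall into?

Credit

Craftsmanship: drop 62 → average of remaining 5 = 372/5 = 74.4
Weighted total:
  Use of theme 43 × 0.2 = 8.6
  Execution 63 × 0.54 = 34.02
  Creativity 91 × 0.1 = 9.1
  Craftsmanship 74.4 × 0.16 = 11.904
Sum = 63.624
63.624 is ≥ 63.5 and < 77.5 → Credit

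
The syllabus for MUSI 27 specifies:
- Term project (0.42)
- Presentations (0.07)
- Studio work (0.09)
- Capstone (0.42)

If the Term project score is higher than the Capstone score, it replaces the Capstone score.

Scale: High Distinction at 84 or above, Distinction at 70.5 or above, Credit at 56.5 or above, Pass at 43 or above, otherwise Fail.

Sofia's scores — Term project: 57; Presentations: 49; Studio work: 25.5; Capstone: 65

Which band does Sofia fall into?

Term project (57) ≤ Capstone (65), so Capstone stays at 65.
Weighted total:
  Term project 57 × 0.42 = 23.94
  Presentations 49 × 0.07 = 3.43
  Studio work 25.5 × 0.09 = 2.295
  Capstone 65 × 0.42 = 27.3
Sum = 56.965
56.965 is ≥ 56.5 and < 70.5 → Credit

Credit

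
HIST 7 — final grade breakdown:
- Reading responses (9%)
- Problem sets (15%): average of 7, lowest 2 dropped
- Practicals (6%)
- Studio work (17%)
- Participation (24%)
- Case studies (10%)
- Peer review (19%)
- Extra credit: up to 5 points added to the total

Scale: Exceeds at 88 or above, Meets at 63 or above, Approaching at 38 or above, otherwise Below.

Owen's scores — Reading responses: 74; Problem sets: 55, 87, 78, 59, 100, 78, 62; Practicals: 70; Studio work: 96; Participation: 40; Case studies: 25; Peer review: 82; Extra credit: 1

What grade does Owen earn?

Meets

Problem sets: drop 55, 59 → average of remaining 5 = 405/5 = 81
Weighted total:
  Reading responses 74 × 0.09 = 6.66
  Problem sets 81 × 0.15 = 12.15
  Practicals 70 × 0.06 = 4.2
  Studio work 96 × 0.17 = 16.32
  Participation 40 × 0.24 = 9.6
  Case studies 25 × 0.1 = 2.5
  Peer review 82 × 0.19 = 15.58
Sum = 67.01
Extra credit: 67.01 + 1 = 68.01
68.01 is ≥ 63 and < 88 → Meets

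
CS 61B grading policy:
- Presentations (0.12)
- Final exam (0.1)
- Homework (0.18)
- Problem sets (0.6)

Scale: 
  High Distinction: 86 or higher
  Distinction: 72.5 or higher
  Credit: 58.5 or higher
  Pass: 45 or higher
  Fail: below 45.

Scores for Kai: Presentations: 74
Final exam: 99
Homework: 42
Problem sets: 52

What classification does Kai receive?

Pass

Weighted total:
  Presentations 74 × 0.12 = 8.88
  Final exam 99 × 0.1 = 9.9
  Homework 42 × 0.18 = 7.56
  Problem sets 52 × 0.6 = 31.2
Sum = 57.54
57.54 is ≥ 45 and < 58.5 → Pass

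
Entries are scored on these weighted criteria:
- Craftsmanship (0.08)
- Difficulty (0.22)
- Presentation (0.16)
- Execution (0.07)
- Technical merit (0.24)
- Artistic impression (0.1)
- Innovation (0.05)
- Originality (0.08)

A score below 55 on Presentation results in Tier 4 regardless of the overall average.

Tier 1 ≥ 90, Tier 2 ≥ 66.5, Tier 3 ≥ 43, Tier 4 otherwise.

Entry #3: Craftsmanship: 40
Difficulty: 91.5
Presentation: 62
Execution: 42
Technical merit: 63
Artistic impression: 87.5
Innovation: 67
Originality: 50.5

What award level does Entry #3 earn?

Presentation score 62 ≥ 55: minimum met.
Weighted total:
  Craftsmanship 40 × 0.08 = 3.2
  Difficulty 91.5 × 0.22 = 20.13
  Presentation 62 × 0.16 = 9.92
  Execution 42 × 0.07 = 2.94
  Technical merit 63 × 0.24 = 15.12
  Artistic impression 87.5 × 0.1 = 8.75
  Innovation 67 × 0.05 = 3.35
  Originality 50.5 × 0.08 = 4.04
Sum = 67.45
67.45 is ≥ 66.5 and < 90 → Tier 2

Tier 2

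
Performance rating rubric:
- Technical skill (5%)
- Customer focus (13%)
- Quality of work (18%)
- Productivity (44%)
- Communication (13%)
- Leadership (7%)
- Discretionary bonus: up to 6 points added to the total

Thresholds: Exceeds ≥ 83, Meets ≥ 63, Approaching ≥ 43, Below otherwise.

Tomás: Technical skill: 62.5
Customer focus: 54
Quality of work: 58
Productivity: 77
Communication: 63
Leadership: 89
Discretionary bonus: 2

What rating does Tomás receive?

Meets

Weighted total:
  Technical skill 62.5 × 0.05 = 3.125
  Customer focus 54 × 0.13 = 7.02
  Quality of work 58 × 0.18 = 10.44
  Productivity 77 × 0.44 = 33.88
  Communication 63 × 0.13 = 8.19
  Leadership 89 × 0.07 = 6.23
Sum = 68.885
Discretionary bonus: 68.885 + 2 = 70.885
70.885 is ≥ 63 and < 83 → Meets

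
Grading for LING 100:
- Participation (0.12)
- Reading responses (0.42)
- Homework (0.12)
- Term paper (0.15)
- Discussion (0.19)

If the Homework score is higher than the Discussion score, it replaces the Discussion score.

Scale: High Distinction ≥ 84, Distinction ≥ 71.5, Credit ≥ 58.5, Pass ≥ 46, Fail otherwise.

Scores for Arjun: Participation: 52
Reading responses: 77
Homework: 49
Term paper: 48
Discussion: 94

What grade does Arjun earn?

Credit

Homework (49) ≤ Discussion (94), so Discussion stays at 94.
Weighted total:
  Participation 52 × 0.12 = 6.24
  Reading responses 77 × 0.42 = 32.34
  Homework 49 × 0.12 = 5.88
  Term paper 48 × 0.15 = 7.2
  Discussion 94 × 0.19 = 17.86
Sum = 69.52
69.52 is ≥ 58.5 and < 71.5 → Credit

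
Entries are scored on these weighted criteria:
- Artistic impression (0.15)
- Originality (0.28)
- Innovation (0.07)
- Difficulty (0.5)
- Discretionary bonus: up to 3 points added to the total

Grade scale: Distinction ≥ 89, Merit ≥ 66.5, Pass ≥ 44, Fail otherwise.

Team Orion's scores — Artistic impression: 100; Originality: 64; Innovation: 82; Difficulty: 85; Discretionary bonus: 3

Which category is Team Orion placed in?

Weighted total:
  Artistic impression 100 × 0.15 = 15
  Originality 64 × 0.28 = 17.92
  Innovation 82 × 0.07 = 5.74
  Difficulty 85 × 0.5 = 42.5
Sum = 81.16
Discretionary bonus: 81.16 + 3 = 84.16
84.16 is ≥ 66.5 and < 89 → Merit

Merit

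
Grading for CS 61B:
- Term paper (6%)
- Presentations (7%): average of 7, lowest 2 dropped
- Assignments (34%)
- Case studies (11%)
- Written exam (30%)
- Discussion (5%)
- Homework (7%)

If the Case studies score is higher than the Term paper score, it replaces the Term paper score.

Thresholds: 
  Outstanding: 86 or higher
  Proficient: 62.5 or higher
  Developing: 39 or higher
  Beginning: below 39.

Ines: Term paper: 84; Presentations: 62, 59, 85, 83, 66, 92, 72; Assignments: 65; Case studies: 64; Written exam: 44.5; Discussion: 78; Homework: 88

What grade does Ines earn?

Proficient

Presentations: drop 59, 62 → average of remaining 5 = 398/5 = 79.6
Case studies (64) ≤ Term paper (84), so Term paper stays at 84.
Weighted total:
  Term paper 84 × 0.06 = 5.04
  Presentations 79.6 × 0.07 = 5.572
  Assignments 65 × 0.34 = 22.1
  Case studies 64 × 0.11 = 7.04
  Written exam 44.5 × 0.3 = 13.35
  Discussion 78 × 0.05 = 3.9
  Homework 88 × 0.07 = 6.16
Sum = 63.162
63.162 is ≥ 62.5 and < 86 → Proficient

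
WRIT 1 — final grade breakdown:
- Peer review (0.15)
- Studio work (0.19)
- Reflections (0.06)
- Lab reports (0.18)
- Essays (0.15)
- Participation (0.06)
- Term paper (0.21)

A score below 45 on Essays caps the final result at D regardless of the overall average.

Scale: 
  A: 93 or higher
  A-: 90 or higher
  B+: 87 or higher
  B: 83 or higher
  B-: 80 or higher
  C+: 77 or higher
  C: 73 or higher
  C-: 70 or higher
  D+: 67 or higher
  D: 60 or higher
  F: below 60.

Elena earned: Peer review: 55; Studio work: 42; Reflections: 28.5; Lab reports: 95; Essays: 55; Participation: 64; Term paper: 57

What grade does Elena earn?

F

Essays score 55 ≥ 45: minimum met.
Weighted total:
  Peer review 55 × 0.15 = 8.25
  Studio work 42 × 0.19 = 7.98
  Reflections 28.5 × 0.06 = 1.71
  Lab reports 95 × 0.18 = 17.1
  Essays 55 × 0.15 = 8.25
  Participation 64 × 0.06 = 3.84
  Term paper 57 × 0.21 = 11.97
Sum = 59.1
59.1 < 60 → F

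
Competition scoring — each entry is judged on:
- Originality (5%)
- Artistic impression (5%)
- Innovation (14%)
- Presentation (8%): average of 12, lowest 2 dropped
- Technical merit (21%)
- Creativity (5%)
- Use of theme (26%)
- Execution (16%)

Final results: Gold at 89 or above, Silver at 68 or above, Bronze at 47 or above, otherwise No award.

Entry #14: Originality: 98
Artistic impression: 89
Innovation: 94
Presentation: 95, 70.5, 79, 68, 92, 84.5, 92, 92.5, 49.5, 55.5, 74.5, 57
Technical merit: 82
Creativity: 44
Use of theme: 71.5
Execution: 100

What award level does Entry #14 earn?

Silver

Presentation: drop 49.5, 55.5 → average of remaining 10 = 805/10 = 80.5
Weighted total:
  Originality 98 × 0.05 = 4.9
  Artistic impression 89 × 0.05 = 4.45
  Innovation 94 × 0.14 = 13.16
  Presentation 80.5 × 0.08 = 6.44
  Technical merit 82 × 0.21 = 17.22
  Creativity 44 × 0.05 = 2.2
  Use of theme 71.5 × 0.26 = 18.59
  Execution 100 × 0.16 = 16
Sum = 82.96
82.96 is ≥ 68 and < 89 → Silver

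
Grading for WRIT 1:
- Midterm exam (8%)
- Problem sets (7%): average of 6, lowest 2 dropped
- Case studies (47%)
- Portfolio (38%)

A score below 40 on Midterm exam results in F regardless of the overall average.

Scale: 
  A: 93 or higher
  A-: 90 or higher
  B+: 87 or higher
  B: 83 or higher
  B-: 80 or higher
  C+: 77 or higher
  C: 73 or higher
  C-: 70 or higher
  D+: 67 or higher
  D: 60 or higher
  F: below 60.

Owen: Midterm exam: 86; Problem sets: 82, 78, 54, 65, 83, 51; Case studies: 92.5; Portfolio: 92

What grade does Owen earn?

A-

Problem sets: drop 51, 54 → average of remaining 4 = 308/4 = 77
Midterm exam score 86 ≥ 40: minimum met.
Weighted total:
  Midterm exam 86 × 0.08 = 6.88
  Problem sets 77 × 0.07 = 5.39
  Case studies 92.5 × 0.47 = 43.475
  Portfolio 92 × 0.38 = 34.96
Sum = 90.705
90.705 is ≥ 90 and < 93 → A-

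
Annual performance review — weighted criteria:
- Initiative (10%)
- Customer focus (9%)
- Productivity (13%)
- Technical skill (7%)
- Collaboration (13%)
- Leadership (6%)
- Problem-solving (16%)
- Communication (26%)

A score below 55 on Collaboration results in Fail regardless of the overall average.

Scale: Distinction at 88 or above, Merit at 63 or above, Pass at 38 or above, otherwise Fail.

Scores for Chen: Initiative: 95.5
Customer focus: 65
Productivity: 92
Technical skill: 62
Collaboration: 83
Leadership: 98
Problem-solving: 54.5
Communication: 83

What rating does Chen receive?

Collaboration score 83 ≥ 55: minimum met.
Weighted total:
  Initiative 95.5 × 0.1 = 9.55
  Customer focus 65 × 0.09 = 5.85
  Productivity 92 × 0.13 = 11.96
  Technical skill 62 × 0.07 = 4.34
  Collaboration 83 × 0.13 = 10.79
  Leadership 98 × 0.06 = 5.88
  Problem-solving 54.5 × 0.16 = 8.72
  Communication 83 × 0.26 = 21.58
Sum = 78.67
78.67 is ≥ 63 and < 88 → Merit

Merit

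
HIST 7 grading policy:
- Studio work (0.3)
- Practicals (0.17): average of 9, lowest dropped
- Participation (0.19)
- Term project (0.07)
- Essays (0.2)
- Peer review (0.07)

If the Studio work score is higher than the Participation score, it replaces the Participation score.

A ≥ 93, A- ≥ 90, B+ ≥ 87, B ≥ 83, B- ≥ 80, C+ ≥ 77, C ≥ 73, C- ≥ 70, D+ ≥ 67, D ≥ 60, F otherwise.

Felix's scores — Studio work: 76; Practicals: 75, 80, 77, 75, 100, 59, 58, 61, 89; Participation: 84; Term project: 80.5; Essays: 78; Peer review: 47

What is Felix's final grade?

Practicals: drop 58 → average of remaining 8 = 616/8 = 77
Studio work (76) ≤ Participation (84), so Participation stays at 84.
Weighted total:
  Studio work 76 × 0.3 = 22.8
  Practicals 77 × 0.17 = 13.09
  Participation 84 × 0.19 = 15.96
  Term project 80.5 × 0.07 = 5.635
  Essays 78 × 0.2 = 15.6
  Peer review 47 × 0.07 = 3.29
Sum = 76.375
76.375 is ≥ 73 and < 77 → C

C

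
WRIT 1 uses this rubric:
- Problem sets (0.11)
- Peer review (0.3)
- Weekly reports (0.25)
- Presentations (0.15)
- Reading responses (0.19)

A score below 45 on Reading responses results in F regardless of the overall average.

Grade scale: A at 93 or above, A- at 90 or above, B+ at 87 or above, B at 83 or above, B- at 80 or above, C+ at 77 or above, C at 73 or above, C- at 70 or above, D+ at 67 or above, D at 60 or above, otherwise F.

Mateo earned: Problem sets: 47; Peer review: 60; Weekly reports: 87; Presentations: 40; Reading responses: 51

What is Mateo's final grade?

Reading responses score 51 ≥ 45: minimum met.
Weighted total:
  Problem sets 47 × 0.11 = 5.17
  Peer review 60 × 0.3 = 18
  Weekly reports 87 × 0.25 = 21.75
  Presentations 40 × 0.15 = 6
  Reading responses 51 × 0.19 = 9.69
Sum = 60.61
60.61 is ≥ 60 and < 67 → D

D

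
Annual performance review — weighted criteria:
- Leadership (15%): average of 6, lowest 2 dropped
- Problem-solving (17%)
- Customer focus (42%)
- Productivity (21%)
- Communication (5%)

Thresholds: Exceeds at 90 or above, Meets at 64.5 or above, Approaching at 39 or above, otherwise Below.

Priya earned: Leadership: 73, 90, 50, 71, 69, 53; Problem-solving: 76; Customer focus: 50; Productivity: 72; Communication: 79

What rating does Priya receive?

Approaching

Leadership: drop 50, 53 → average of remaining 4 = 303/4 = 75.75
Weighted total:
  Leadership 75.75 × 0.15 = 11.3625
  Problem-solving 76 × 0.17 = 12.92
  Customer focus 50 × 0.42 = 21
  Productivity 72 × 0.21 = 15.12
  Communication 79 × 0.05 = 3.95
Sum = 64.3525
64.3525 is ≥ 39 and < 64.5 → Approaching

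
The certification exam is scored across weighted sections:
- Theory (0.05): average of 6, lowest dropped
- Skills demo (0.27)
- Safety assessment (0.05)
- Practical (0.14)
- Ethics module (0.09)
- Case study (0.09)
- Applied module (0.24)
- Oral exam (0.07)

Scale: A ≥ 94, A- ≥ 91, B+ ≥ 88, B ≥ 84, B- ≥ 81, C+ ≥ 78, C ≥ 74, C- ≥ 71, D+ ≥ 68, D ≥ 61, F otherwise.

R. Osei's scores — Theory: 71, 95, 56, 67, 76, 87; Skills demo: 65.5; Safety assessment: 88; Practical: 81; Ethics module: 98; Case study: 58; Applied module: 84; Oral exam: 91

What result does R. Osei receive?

C

Theory: drop 56 → average of remaining 5 = 396/5 = 79.2
Weighted total:
  Theory 79.2 × 0.05 = 3.96
  Skills demo 65.5 × 0.27 = 17.685
  Safety assessment 88 × 0.05 = 4.4
  Practical 81 × 0.14 = 11.34
  Ethics module 98 × 0.09 = 8.82
  Case study 58 × 0.09 = 5.22
  Applied module 84 × 0.24 = 20.16
  Oral exam 91 × 0.07 = 6.37
Sum = 77.955
77.955 is ≥ 74 and < 78 → C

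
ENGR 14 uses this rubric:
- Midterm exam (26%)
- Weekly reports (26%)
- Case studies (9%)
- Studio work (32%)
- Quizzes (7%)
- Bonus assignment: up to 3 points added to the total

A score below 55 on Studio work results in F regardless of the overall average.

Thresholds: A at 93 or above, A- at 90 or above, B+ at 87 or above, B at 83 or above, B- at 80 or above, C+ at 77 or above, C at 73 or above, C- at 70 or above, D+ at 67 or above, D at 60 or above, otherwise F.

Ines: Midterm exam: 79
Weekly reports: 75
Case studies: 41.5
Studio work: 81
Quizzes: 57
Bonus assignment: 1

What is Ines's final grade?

C

Studio work score 81 ≥ 55: minimum met.
Weighted total:
  Midterm exam 79 × 0.26 = 20.54
  Weekly reports 75 × 0.26 = 19.5
  Case studies 41.5 × 0.09 = 3.735
  Studio work 81 × 0.32 = 25.92
  Quizzes 57 × 0.07 = 3.99
Sum = 73.685
Bonus assignment: 73.685 + 1 = 74.685
74.685 is ≥ 73 and < 77 → C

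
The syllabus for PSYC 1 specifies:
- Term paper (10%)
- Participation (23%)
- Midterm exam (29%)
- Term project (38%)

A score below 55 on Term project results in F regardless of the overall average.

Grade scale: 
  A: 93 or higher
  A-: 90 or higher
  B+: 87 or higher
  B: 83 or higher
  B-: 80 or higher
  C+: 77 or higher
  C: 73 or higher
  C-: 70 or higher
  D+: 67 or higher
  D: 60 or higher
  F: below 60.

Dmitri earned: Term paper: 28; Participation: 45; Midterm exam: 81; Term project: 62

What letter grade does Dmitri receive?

Term project score 62 ≥ 55: minimum met.
Weighted total:
  Term paper 28 × 0.1 = 2.8
  Participation 45 × 0.23 = 10.35
  Midterm exam 81 × 0.29 = 23.49
  Term project 62 × 0.38 = 23.56
Sum = 60.2
60.2 is ≥ 60 and < 67 → D

D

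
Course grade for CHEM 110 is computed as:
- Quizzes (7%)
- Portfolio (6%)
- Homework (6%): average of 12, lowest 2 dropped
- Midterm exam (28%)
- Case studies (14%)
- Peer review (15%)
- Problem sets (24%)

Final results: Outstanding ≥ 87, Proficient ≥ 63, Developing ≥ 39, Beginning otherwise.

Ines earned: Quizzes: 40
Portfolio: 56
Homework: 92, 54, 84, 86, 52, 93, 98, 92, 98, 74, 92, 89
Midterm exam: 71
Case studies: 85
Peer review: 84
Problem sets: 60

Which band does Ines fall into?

Homework: drop 52, 54 → average of remaining 10 = 898/10 = 89.8
Weighted total:
  Quizzes 40 × 0.07 = 2.8
  Portfolio 56 × 0.06 = 3.36
  Homework 89.8 × 0.06 = 5.388
  Midterm exam 71 × 0.28 = 19.88
  Case studies 85 × 0.14 = 11.9
  Peer review 84 × 0.15 = 12.6
  Problem sets 60 × 0.24 = 14.4
Sum = 70.328
70.328 is ≥ 63 and < 87 → Proficient

Proficient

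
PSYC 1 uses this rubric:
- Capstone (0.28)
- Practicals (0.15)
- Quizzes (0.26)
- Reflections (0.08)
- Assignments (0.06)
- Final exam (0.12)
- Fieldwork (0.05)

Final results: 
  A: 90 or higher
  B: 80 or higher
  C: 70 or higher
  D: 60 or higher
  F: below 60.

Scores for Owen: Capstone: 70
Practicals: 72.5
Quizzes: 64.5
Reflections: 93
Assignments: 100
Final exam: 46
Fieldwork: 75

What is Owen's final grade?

D

Weighted total:
  Capstone 70 × 0.28 = 19.6
  Practicals 72.5 × 0.15 = 10.875
  Quizzes 64.5 × 0.26 = 16.77
  Reflections 93 × 0.08 = 7.44
  Assignments 100 × 0.06 = 6
  Final exam 46 × 0.12 = 5.52
  Fieldwork 75 × 0.05 = 3.75
Sum = 69.955
69.955 is ≥ 60 and < 70 → D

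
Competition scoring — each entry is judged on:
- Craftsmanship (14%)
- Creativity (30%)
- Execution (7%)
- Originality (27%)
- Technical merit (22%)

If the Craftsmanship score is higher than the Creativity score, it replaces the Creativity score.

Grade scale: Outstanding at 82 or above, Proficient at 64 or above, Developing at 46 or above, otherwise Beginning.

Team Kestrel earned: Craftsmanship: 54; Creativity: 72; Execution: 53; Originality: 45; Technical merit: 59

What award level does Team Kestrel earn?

Developing

Craftsmanship (54) ≤ Creativity (72), so Creativity stays at 72.
Weighted total:
  Craftsmanship 54 × 0.14 = 7.56
  Creativity 72 × 0.3 = 21.6
  Execution 53 × 0.07 = 3.71
  Originality 45 × 0.27 = 12.15
  Technical merit 59 × 0.22 = 12.98
Sum = 58
58 is ≥ 46 and < 64 → Developing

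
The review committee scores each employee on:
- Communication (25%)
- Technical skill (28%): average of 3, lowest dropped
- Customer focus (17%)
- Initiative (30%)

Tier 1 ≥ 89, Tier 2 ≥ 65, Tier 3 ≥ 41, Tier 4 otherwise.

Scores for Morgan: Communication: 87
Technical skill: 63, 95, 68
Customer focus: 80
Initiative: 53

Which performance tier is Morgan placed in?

Tier 2

Technical skill: drop 63 → average of remaining 2 = 163/2 = 81.5
Weighted total:
  Communication 87 × 0.25 = 21.75
  Technical skill 81.5 × 0.28 = 22.82
  Customer focus 80 × 0.17 = 13.6
  Initiative 53 × 0.3 = 15.9
Sum = 74.07
74.07 is ≥ 65 and < 89 → Tier 2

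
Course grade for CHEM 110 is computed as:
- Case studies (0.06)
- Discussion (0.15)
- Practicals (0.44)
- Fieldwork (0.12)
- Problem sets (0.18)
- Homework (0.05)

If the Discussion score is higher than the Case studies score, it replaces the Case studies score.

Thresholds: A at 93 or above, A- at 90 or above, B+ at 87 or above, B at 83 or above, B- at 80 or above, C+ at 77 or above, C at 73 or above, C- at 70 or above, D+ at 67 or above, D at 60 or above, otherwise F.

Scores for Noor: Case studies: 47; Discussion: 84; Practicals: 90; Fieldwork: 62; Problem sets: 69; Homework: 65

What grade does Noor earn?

Discussion (84) > Case studies (47), so Case studies counts as 84.
Weighted total:
  Case studies 84 × 0.06 = 5.04
  Discussion 84 × 0.15 = 12.6
  Practicals 90 × 0.44 = 39.6
  Fieldwork 62 × 0.12 = 7.44
  Problem sets 69 × 0.18 = 12.42
  Homework 65 × 0.05 = 3.25
Sum = 80.35
80.35 is ≥ 80 and < 83 → B-

B-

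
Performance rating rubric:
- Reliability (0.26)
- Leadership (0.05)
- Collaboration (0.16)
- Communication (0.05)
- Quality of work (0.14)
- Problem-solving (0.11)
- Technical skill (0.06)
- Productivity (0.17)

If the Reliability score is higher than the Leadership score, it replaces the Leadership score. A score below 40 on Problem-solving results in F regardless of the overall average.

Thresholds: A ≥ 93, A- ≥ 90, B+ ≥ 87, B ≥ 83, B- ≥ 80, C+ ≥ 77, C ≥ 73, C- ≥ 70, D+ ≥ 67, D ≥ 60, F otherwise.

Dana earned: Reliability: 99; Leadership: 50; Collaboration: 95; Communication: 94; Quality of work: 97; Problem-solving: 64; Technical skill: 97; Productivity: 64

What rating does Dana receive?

B+

Reliability (99) > Leadership (50), so Leadership counts as 99.
Problem-solving score 64 ≥ 40: minimum met.
Weighted total:
  Reliability 99 × 0.26 = 25.74
  Leadership 99 × 0.05 = 4.95
  Collaboration 95 × 0.16 = 15.2
  Communication 94 × 0.05 = 4.7
  Quality of work 97 × 0.14 = 13.58
  Problem-solving 64 × 0.11 = 7.04
  Technical skill 97 × 0.06 = 5.82
  Productivity 64 × 0.17 = 10.88
Sum = 87.91
87.91 is ≥ 87 and < 90 → B+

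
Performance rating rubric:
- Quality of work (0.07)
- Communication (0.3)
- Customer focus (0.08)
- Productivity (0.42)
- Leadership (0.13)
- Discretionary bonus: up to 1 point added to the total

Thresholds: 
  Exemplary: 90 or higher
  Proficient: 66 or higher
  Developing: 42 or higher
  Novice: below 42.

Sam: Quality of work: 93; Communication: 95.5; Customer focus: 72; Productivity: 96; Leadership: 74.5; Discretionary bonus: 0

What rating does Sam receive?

Weighted total:
  Quality of work 93 × 0.07 = 6.51
  Communication 95.5 × 0.3 = 28.65
  Customer focus 72 × 0.08 = 5.76
  Productivity 96 × 0.42 = 40.32
  Leadership 74.5 × 0.13 = 9.685
Sum = 90.925
Discretionary bonus: 90.925 + 0 = 90.925
90.925 ≥ 90 → Exemplary

Exemplary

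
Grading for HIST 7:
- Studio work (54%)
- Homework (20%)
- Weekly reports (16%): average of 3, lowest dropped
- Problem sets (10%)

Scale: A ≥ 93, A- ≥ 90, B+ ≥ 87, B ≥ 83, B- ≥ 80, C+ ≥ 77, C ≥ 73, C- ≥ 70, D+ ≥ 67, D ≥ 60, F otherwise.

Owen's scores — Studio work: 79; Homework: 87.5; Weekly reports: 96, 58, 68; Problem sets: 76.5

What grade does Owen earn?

Weekly reports: drop 58 → average of remaining 2 = 164/2 = 82
Weighted total:
  Studio work 79 × 0.54 = 42.66
  Homework 87.5 × 0.2 = 17.5
  Weekly reports 82 × 0.16 = 13.12
  Problem sets 76.5 × 0.1 = 7.65
Sum = 80.93
80.93 is ≥ 80 and < 83 → B-

B-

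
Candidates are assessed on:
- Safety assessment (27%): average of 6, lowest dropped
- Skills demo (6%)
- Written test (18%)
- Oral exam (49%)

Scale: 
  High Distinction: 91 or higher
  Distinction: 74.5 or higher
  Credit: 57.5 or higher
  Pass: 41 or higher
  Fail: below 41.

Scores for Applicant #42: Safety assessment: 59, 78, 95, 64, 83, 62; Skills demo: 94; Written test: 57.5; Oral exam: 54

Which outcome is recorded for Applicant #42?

Safety assessment: drop 59 → average of remaining 5 = 382/5 = 76.4
Weighted total:
  Safety assessment 76.4 × 0.27 = 20.628
  Skills demo 94 × 0.06 = 5.64
  Written test 57.5 × 0.18 = 10.35
  Oral exam 54 × 0.49 = 26.46
Sum = 63.078
63.078 is ≥ 57.5 and < 74.5 → Credit

Credit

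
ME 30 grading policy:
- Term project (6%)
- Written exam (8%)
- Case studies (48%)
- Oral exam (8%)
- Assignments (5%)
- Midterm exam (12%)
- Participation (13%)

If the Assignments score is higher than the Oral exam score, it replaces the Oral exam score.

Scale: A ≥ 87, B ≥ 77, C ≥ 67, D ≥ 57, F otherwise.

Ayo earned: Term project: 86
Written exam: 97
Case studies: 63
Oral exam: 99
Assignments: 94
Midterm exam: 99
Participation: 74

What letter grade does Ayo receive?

Assignments (94) ≤ Oral exam (99), so Oral exam stays at 99.
Weighted total:
  Term project 86 × 0.06 = 5.16
  Written exam 97 × 0.08 = 7.76
  Case studies 63 × 0.48 = 30.24
  Oral exam 99 × 0.08 = 7.92
  Assignments 94 × 0.05 = 4.7
  Midterm exam 99 × 0.12 = 11.88
  Participation 74 × 0.13 = 9.62
Sum = 77.28
77.28 is ≥ 77 and < 87 → B

B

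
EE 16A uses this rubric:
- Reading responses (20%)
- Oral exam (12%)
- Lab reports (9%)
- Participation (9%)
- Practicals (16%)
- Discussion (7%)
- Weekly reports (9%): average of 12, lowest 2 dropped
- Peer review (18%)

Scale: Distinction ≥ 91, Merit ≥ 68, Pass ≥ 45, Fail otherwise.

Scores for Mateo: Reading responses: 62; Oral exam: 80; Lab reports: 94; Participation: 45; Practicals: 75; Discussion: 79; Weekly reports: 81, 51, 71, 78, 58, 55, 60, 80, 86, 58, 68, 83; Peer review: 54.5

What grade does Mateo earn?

Weekly reports: drop 51, 55 → average of remaining 10 = 723/10 = 72.3
Weighted total:
  Reading responses 62 × 0.2 = 12.4
  Oral exam 80 × 0.12 = 9.6
  Lab reports 94 × 0.09 = 8.46
  Participation 45 × 0.09 = 4.05
  Practicals 75 × 0.16 = 12
  Discussion 79 × 0.07 = 5.53
  Weekly reports 72.3 × 0.09 = 6.507
  Peer review 54.5 × 0.18 = 9.81
Sum = 68.357
68.357 is ≥ 68 and < 91 → Merit

Merit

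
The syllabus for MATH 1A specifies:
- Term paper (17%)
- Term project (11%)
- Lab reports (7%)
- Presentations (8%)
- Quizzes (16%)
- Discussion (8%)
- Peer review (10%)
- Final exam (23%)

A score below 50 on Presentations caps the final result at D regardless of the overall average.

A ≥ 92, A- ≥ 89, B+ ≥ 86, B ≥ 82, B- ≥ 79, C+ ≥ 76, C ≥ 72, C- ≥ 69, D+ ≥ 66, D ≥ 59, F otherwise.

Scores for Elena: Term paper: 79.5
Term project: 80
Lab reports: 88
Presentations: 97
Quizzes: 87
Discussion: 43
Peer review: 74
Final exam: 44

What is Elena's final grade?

Presentations score 97 ≥ 50: minimum met.
Weighted total:
  Term paper 79.5 × 0.17 = 13.515
  Term project 80 × 0.11 = 8.8
  Lab reports 88 × 0.07 = 6.16
  Presentations 97 × 0.08 = 7.76
  Quizzes 87 × 0.16 = 13.92
  Discussion 43 × 0.08 = 3.44
  Peer review 74 × 0.1 = 7.4
  Final exam 44 × 0.23 = 10.12
Sum = 71.115
71.115 is ≥ 69 and < 72 → C-

C-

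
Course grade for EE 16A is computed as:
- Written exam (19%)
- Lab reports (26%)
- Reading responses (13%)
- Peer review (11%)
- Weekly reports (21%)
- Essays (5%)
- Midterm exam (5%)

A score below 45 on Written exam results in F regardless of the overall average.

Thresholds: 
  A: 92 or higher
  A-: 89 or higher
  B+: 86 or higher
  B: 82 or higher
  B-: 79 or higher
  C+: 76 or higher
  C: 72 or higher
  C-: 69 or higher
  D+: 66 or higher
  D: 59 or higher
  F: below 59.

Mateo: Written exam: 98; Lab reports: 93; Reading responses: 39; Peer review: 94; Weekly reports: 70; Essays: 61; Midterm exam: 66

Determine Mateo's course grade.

Written exam score 98 ≥ 45: minimum met.
Weighted total:
  Written exam 98 × 0.19 = 18.62
  Lab reports 93 × 0.26 = 24.18
  Reading responses 39 × 0.13 = 5.07
  Peer review 94 × 0.11 = 10.34
  Weekly reports 70 × 0.21 = 14.7
  Essays 61 × 0.05 = 3.05
  Midterm exam 66 × 0.05 = 3.3
Sum = 79.26
79.26 is ≥ 79 and < 82 → B-

B-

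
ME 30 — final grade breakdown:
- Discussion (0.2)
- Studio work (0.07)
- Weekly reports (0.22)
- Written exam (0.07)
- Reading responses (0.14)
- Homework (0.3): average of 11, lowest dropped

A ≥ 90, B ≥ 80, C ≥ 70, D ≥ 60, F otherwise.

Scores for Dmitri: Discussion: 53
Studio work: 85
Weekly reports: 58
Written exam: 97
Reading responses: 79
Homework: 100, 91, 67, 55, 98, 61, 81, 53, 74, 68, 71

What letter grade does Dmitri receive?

Homework: drop 53 → average of remaining 10 = 766/10 = 76.6
Weighted total:
  Discussion 53 × 0.2 = 10.6
  Studio work 85 × 0.07 = 5.95
  Weekly reports 58 × 0.22 = 12.76
  Written exam 97 × 0.07 = 6.79
  Reading responses 79 × 0.14 = 11.06
  Homework 76.6 × 0.3 = 22.98
Sum = 70.14
70.14 is ≥ 70 and < 80 → C

C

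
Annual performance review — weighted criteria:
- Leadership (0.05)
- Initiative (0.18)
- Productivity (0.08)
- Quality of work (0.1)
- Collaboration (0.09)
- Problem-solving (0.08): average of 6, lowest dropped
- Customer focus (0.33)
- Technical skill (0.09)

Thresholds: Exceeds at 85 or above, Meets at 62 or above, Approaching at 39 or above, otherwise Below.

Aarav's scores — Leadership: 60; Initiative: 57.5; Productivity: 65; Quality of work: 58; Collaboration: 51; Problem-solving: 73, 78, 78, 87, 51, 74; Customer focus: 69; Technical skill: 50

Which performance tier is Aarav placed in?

Problem-solving: drop 51 → average of remaining 5 = 390/5 = 78
Weighted total:
  Leadership 60 × 0.05 = 3
  Initiative 57.5 × 0.18 = 10.35
  Productivity 65 × 0.08 = 5.2
  Quality of work 58 × 0.1 = 5.8
  Collaboration 51 × 0.09 = 4.59
  Problem-solving 78 × 0.08 = 6.24
  Customer focus 69 × 0.33 = 22.77
  Technical skill 50 × 0.09 = 4.5
Sum = 62.45
62.45 is ≥ 62 and < 85 → Meets

Meets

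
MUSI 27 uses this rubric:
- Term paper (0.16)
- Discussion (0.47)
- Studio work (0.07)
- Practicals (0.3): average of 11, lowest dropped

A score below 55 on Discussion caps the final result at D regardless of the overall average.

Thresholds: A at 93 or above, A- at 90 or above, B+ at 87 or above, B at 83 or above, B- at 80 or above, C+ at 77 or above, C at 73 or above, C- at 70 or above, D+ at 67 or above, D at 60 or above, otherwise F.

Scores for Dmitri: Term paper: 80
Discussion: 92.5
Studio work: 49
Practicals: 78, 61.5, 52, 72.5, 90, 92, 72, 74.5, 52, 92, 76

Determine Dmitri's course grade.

Practicals: drop 52 → average of remaining 10 = 760.5/10 = 76.05
Discussion score 92.5 ≥ 55: minimum met.
Weighted total:
  Term paper 80 × 0.16 = 12.8
  Discussion 92.5 × 0.47 = 43.475
  Studio work 49 × 0.07 = 3.43
  Practicals 76.05 × 0.3 = 22.815
Sum = 82.52
82.52 is ≥ 80 and < 83 → B-

B-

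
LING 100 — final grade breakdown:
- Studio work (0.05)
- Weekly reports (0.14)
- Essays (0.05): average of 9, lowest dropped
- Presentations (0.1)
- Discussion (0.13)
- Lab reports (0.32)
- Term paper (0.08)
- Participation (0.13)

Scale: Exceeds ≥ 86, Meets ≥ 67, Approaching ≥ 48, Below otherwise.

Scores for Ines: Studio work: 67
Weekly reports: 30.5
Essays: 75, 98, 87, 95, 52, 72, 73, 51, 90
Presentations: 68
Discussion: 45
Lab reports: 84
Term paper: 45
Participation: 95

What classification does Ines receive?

Meets

Essays: drop 51 → average of remaining 8 = 642/8 = 80.25
Weighted total:
  Studio work 67 × 0.05 = 3.35
  Weekly reports 30.5 × 0.14 = 4.27
  Essays 80.25 × 0.05 = 4.0125
  Presentations 68 × 0.1 = 6.8
  Discussion 45 × 0.13 = 5.85
  Lab reports 84 × 0.32 = 26.88
  Term paper 45 × 0.08 = 3.6
  Participation 95 × 0.13 = 12.35
Sum = 67.1125
67.1125 is ≥ 67 and < 86 → Meets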